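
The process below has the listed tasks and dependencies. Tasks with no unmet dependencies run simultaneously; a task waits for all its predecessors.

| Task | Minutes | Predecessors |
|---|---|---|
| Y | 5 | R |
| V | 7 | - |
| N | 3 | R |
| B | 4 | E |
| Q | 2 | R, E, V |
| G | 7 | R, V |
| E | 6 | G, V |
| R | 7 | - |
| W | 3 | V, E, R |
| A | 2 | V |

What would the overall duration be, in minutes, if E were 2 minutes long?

Baseline: R→G→E→B = 7+7+6+4 = 24 → 24 minutes.
Since E is critical, the -4 change carries straight to that chain (now 20 minutes).
That remains the longest chain; total 20 minutes.

20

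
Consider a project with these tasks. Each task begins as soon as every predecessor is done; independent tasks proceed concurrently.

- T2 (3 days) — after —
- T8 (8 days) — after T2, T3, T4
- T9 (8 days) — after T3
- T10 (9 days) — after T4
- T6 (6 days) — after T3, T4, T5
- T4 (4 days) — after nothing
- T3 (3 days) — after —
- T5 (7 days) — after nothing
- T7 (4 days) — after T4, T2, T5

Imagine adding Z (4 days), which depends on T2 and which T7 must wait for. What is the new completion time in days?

13

Originally the project takes 13 days.
With Z inserted, T7 now waits for max(T4, T2, T5, Z).
New critical path: T4→T10 = 4+9 = 13 ⇒ 13 days.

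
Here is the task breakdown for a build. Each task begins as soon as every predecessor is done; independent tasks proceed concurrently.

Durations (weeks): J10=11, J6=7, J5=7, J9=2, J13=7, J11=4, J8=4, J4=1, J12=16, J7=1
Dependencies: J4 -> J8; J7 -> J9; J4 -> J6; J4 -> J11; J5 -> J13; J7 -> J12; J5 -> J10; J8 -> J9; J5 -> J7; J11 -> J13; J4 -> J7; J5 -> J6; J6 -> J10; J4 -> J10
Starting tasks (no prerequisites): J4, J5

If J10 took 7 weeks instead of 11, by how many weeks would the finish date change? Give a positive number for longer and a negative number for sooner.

Baseline: J5→J6→J10 = 7+7+11 = 25 → 25 weeks.
J10 lies on that path, so at 7 weeks the path becomes 21 weeks.
Now J5→J7→J12 = 7+1+16 = 24 is longest, so the finish becomes 24 weeks.
Change in finish: 24 − 25 = -1 weeks.

-1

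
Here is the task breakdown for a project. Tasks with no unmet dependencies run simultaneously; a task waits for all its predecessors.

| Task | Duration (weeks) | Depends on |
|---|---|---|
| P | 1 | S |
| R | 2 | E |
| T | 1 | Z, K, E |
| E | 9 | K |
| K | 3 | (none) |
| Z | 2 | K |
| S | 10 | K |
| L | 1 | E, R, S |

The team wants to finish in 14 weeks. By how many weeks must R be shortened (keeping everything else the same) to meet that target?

Current finish: 15 weeks; target: 14.
R is on every critical path, so each week cut from R cuts the finish by one (this holds down to a finish of 14).
Need 15 − 14 = 1 week off R → R becomes 1 week, finish becomes 14.

1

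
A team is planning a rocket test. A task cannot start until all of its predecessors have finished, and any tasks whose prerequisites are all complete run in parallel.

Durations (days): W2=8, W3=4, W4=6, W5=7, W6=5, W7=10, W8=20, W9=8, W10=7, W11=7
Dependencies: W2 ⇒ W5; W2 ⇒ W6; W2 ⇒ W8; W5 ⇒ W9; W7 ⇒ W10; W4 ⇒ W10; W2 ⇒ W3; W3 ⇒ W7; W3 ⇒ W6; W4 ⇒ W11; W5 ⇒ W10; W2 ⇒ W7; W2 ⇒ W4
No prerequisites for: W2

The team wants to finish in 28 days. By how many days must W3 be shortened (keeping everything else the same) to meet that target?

Current finish: 29 days; target: 28.
W3 is on every critical path, so each day cut from W3 cuts the finish by one (this holds down to a finish of 28).
Need 29 − 28 = 1 day off W3 → W3 becomes 3 days, finish becomes 28.

1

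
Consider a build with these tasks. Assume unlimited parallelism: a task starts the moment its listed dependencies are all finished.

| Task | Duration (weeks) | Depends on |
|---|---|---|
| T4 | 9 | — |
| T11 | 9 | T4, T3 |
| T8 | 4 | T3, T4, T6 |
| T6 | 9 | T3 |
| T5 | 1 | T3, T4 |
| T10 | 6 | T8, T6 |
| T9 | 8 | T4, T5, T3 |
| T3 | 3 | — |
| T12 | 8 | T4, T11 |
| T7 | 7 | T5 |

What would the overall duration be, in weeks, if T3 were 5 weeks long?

26

Baseline: T4→T11→T12 = 9+9+8 = 26 → 26 weeks.
T3 is off the critical path — its longest chain is 22 weeks, giving 4 of slack.
That remains the longest chain; total 26 weeks.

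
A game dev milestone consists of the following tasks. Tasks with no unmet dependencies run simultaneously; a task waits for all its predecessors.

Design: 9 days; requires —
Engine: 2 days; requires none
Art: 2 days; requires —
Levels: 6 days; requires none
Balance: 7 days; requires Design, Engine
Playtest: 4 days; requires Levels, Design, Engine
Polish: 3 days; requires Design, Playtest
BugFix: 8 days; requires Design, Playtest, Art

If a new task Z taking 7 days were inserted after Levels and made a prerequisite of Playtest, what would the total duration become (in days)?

25

Originally the schedule takes 21 days.
With Z inserted, Playtest now waits for max(Levels, Design, Engine, Z).
New critical path: Levels→Z→Playtest→BugFix = 6+7+4+8 = 25 ⇒ 25 days.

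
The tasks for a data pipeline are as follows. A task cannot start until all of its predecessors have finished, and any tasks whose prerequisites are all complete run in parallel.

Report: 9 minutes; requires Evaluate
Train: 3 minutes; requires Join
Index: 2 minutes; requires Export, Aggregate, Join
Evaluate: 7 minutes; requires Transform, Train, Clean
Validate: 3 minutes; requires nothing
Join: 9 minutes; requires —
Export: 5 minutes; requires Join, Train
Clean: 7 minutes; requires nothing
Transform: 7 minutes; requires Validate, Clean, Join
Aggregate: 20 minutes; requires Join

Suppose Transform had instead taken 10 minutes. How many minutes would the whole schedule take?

As given, the longest chain is Join→Transform→Evaluate→Report = 9+7+7+9 = 32, so the finish is 32 minutes.
Transform is on the critical path; changing it to 10 makes that path 35 minutes.
The critical path is still Join→Transform→Evaluate→Report; finish is now 35 minutes.

35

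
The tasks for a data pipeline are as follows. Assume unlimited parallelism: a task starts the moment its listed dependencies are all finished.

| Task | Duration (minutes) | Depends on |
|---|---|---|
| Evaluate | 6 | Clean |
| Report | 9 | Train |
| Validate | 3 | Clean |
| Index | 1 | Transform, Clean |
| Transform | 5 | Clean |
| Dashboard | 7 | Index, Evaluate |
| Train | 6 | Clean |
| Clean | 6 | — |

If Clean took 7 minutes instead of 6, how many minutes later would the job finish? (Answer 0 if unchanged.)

1

Actual critical path: Clean→Train→Report = 6+6+9 = 21 ⇒ 21 minutes.
Clean is on the critical path; changing it to 7 makes that path 22 minutes.
No other chain overtakes it, so the finish is 22 minutes.
Change in finish: 22 − 21 = +1 minutes.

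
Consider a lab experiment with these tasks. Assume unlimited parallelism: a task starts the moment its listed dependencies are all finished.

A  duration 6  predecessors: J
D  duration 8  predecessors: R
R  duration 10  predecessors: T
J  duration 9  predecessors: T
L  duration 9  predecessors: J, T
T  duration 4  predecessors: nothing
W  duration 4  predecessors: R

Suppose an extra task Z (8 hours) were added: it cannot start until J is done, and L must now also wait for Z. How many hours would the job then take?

30

Originally the job takes 22 hours.
With Z inserted, L now waits for max(J, T, Z).
New critical path: T→J→Z→L = 4+9+8+9 = 30 ⇒ 30 hours.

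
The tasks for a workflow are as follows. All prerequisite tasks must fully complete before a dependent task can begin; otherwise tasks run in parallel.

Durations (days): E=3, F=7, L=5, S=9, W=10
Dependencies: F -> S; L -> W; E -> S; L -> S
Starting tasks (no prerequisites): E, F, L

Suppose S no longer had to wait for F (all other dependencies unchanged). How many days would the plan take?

Before: longest chain F→S = 7+9 = 16, finish 16.
Without F→S, S's earliest start moves from 7 to 5.
The longest chain is now L→W = 5+10 = 15, so the plan takes 15 days.

15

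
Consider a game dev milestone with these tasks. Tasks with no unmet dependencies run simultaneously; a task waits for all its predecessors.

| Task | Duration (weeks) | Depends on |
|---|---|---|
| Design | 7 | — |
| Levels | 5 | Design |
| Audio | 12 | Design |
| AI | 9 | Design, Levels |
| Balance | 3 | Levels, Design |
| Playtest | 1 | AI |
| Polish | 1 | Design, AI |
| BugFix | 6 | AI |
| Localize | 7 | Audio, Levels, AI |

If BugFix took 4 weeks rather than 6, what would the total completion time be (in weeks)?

28

The binding path is Design→Levels→AI→Localize = 7+5+9+7 = 28; finish at 28 weeks.
BugFix is off the critical path — its longest chain is 27 weeks, giving 1 of slack.
That remains the longest chain; total 28 weeks.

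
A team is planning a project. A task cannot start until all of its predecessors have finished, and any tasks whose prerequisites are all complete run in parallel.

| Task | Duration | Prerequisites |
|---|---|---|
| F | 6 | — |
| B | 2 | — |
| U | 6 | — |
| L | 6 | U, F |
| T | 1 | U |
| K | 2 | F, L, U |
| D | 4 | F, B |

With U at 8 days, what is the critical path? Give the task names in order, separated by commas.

U, L, K

Baseline: U→L→K = 6+6+2 = 14 → 14 days.
U is on the critical path; changing it to 8 makes that path 16 days.
No other chain overtakes it, so the finish is 16 days.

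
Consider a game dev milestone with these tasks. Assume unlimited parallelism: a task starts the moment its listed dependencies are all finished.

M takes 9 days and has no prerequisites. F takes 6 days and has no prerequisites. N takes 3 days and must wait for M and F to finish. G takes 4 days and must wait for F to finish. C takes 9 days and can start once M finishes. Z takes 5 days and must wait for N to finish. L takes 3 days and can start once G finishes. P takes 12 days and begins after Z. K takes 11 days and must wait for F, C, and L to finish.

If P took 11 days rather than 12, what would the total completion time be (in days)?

29

As given, the longest chain is M→N→Z→P = 9+3+5+12 = 29, so the finish is 29 days.
Since P is critical, the -1 change carries straight to that chain (now 28 days).
The binding chain switches to M→C→K = 9+9+11 = 29; finish 29 days.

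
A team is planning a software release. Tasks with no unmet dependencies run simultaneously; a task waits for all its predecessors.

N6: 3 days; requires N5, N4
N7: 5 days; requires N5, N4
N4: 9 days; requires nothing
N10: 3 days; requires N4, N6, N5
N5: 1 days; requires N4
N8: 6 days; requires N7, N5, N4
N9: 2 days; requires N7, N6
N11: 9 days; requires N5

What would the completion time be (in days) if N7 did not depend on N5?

20

Before: longest chain N4→N5→N7→N8 = 9+1+5+6 = 21, finish 21.
Without N5→N7, N7's earliest start moves from 10 to 9.
New critical path: N4→N7→N8 = 9+5+6 = 20 ⇒ 20 days.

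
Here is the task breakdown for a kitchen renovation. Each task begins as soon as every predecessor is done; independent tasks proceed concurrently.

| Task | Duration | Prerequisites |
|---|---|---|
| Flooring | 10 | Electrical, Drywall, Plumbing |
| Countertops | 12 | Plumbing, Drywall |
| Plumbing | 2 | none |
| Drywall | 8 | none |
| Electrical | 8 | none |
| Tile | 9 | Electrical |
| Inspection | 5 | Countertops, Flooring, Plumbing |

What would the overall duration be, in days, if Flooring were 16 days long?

29

As given, the longest chain is Drywall→Countertops→Inspection = 8+12+5 = 25, so the finish is 25 days.
Flooring has 2 days of float (longest path through it is 23).
The binding chain switches to Electrical→Flooring→Inspection = 8+16+5 = 29; finish 29 days.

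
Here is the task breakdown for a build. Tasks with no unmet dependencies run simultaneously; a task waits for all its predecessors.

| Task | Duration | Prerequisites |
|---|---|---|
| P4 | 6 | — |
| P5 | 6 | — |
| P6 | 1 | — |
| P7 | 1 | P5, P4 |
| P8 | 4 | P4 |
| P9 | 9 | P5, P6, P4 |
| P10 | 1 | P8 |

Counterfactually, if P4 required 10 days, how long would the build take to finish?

19

The binding path is P4→P9 = 6+9 = 15; finish at 15 days.
P4 is on the critical path; changing it to 10 makes that path 19 days.
No other chain overtakes it, so the finish is 19 days.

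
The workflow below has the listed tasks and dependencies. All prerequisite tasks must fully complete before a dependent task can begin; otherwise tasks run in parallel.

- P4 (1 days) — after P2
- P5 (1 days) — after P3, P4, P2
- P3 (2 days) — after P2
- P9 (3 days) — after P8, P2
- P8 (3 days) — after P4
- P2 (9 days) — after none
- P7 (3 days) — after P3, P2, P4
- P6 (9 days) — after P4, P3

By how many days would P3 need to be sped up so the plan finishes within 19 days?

1

Current finish: 20 days; target: 19.
P3 is on every critical path, so each day cut from P3 cuts the finish by one (this holds down to a finish of 19).
Need 20 − 19 = 1 day off P3 → P3 becomes 1 day, finish becomes 19.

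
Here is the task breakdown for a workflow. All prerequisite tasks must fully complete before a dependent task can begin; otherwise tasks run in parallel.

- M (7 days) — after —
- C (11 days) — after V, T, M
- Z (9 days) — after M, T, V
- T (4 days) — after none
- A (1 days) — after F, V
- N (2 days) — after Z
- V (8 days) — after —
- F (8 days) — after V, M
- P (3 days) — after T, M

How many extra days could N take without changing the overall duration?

The longest chain is V→Z→N = 8+9+2 = 19; overall finish 19 days.
Longest path through N: 19 days (earliest finish 19, latest finish 19).
Slack of N = 17 − 17 = 0 days.

0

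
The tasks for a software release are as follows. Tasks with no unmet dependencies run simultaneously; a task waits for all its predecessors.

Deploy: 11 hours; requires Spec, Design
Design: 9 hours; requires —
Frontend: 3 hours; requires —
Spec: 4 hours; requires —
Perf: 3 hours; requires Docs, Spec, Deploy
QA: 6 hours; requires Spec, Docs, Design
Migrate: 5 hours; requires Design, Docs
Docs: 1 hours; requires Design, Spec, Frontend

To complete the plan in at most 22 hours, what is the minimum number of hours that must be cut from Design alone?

Current finish: 23 hours; target: 22.
Design is on every critical path, so each hour cut from Design cuts the finish by one (this holds down to a finish of 18).
Need 23 − 22 = 1 hour off Design → Design becomes 8 hours, finish becomes 22.

1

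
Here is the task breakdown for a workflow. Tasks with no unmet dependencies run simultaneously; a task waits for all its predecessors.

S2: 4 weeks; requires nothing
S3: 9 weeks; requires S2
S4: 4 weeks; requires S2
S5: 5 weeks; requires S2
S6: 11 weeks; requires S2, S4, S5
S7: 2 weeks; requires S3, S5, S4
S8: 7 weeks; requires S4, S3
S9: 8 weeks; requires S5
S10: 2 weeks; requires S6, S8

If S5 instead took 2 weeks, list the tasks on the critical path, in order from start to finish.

S2, S3, S8, S10

Actual critical path: S2→S5→S6→S10 = 4+5+11+2 = 22 ⇒ 22 weeks.
S5 is on the critical path; changing it to 2 makes that path 19 weeks.
New critical path: S2→S3→S8→S10 = 4+9+7+2 = 22 ⇒ 22 weeks.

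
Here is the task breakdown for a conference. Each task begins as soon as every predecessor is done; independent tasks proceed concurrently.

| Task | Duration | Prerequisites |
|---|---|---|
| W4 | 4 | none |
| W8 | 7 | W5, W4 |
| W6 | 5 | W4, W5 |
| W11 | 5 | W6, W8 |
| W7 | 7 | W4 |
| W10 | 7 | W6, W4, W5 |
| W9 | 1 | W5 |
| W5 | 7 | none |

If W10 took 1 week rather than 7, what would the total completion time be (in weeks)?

Critical path before the change: W5→W6→W10 = 7+5+7 = 19 giving 19 weeks.
W10 is on the critical path; changing it to 1 makes that path 13 weeks.
New critical path: W5→W8→W11 = 7+7+5 = 19 ⇒ 19 weeks.

19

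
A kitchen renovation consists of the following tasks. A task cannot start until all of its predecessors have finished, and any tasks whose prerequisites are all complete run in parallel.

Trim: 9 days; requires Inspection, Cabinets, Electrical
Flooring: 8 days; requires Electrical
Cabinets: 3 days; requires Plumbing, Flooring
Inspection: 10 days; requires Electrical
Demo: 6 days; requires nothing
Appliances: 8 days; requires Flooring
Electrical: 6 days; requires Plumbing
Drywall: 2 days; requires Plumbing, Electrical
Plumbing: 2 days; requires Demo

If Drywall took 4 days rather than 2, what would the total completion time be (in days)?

34

The binding path is Demo→Plumbing→Electrical→Flooring→Cabinets→Trim = 6+2+6+8+3+9 = 34; finish at 34 days.
The longest path through Drywall is only 16 days, so Drywall has float 18.
No other chain overtakes it, so the finish is 34 days.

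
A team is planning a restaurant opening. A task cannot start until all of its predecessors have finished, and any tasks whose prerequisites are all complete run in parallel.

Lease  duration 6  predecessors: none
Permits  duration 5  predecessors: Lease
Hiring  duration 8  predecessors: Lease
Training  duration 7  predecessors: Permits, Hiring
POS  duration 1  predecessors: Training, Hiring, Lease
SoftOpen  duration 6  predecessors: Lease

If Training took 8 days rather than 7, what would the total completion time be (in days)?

23

Baseline: Lease→Hiring→Training→POS = 6+8+7+1 = 22 → 22 days.
Since Training is critical, the +1 change carries straight to that chain (now 23 days).
That remains the longest chain; total 23 days.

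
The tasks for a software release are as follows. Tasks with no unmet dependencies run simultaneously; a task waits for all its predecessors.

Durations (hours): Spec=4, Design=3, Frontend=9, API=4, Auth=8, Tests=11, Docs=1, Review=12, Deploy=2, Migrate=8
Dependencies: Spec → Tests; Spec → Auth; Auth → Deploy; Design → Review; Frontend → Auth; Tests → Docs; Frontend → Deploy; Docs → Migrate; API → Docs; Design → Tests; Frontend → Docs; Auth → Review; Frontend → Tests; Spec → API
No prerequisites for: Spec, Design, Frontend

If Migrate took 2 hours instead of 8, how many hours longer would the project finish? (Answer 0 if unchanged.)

Baseline: Frontend→Tests→Docs→Migrate = 9+11+1+8 = 29 → 29 hours.
Migrate lies on that path, so at 2 hours the path becomes 23 hours.
New critical path: Frontend→Auth→Review = 9+8+12 = 29 ⇒ 29 hours.
Change in finish: 29 − 29 = +0 hours.

0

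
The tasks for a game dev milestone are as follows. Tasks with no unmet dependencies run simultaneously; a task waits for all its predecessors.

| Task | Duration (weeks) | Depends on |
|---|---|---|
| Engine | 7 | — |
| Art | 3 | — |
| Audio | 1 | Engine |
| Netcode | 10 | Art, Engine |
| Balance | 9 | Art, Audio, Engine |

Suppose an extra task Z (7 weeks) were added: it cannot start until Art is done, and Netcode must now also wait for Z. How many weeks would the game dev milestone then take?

20

Originally the game dev milestone takes 17 weeks.
With Z inserted, Netcode now waits for max(Art, Engine, Z).
New critical path: Art→Z→Netcode = 3+7+10 = 20 ⇒ 20 weeks.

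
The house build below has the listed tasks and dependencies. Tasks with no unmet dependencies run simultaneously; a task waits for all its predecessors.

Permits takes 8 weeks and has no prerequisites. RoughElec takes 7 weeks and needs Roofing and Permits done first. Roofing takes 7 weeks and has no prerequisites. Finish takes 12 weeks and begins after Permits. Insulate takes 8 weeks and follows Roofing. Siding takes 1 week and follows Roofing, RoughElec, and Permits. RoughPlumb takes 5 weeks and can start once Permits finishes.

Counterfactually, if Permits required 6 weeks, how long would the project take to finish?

18

Actual critical path: Permits→Finish = 8+12 = 20 ⇒ 20 weeks.
Permits is on the critical path; changing it to 6 makes that path 18 weeks.
No other chain overtakes it, so the finish is 18 weeks.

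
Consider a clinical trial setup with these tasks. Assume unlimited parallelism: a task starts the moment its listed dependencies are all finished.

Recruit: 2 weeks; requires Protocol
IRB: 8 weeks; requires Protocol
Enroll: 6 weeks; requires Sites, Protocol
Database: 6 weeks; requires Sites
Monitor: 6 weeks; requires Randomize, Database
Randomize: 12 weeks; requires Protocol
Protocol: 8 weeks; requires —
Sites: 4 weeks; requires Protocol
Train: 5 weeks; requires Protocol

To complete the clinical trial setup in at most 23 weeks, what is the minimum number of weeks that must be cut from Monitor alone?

3

Current finish: 26 weeks; target: 23.
Monitor is on every critical path, so each week cut from Monitor cuts the finish by one (this holds down to a finish of 21).
Need 26 − 23 = 3 weeks off Monitor → Monitor becomes 3 weeks, finish becomes 23.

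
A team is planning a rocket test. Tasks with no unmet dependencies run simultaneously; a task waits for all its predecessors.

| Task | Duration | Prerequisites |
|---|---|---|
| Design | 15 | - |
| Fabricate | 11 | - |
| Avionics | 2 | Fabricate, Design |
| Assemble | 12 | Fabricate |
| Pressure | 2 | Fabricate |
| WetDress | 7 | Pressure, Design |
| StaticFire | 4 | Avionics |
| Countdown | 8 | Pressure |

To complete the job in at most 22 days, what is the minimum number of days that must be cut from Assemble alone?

1

Current finish: 23 days; target: 22.
Assemble is on every critical path, so each day cut from Assemble cuts the finish by one (this holds down to a finish of 22).
Need 23 − 22 = 1 day off Assemble → Assemble becomes 11 days, finish becomes 22.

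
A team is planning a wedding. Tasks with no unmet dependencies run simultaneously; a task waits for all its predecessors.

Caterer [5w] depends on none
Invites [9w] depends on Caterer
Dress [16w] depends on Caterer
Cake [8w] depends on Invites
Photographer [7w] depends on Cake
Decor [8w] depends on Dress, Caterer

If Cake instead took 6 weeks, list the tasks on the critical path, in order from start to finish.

Caterer, Dress, Decor

As given, the longest chain is Caterer→Invites→Cake→Photographer = 5+9+8+7 = 29, so the finish is 29 weeks.
Since Cake is critical, the -2 change carries straight to that chain (now 27 weeks).
Now Caterer→Dress→Decor = 5+16+8 = 29 is longest, so the finish becomes 29 weeks.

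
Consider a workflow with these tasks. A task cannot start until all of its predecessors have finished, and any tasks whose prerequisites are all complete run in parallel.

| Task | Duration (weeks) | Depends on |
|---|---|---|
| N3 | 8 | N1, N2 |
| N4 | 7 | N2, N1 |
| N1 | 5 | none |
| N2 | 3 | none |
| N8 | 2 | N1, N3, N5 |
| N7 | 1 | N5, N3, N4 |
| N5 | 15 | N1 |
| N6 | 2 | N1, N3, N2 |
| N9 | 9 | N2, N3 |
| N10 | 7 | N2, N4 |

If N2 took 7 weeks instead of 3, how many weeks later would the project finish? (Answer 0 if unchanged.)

2

As given, the longest chain is N1→N3→N9 = 5+8+9 = 22, so the finish is 22 weeks.
N2 has 2 weeks of float (longest path through it is 20).
Now N2→N3→N9 = 7+8+9 = 24 is longest, so the finish becomes 24 weeks.
Change in finish: 24 − 22 = +2 weeks.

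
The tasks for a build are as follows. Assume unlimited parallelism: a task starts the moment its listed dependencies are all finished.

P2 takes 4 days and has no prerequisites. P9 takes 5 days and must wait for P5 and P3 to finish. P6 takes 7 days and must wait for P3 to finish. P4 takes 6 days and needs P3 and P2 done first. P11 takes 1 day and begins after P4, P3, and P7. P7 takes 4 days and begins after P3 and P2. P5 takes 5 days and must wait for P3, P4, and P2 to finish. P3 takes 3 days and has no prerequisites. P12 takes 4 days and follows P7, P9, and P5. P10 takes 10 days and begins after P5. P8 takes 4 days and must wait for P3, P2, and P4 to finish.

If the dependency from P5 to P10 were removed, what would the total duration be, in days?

24

Before: longest chain P2→P4→P5→P10 = 4+6+5+10 = 25, finish 25.
Without P5→P10, P10's earliest start moves from 15 to 0.
New critical path: P2→P4→P5→P9→P12 = 4+6+5+5+4 = 24 ⇒ 24 days.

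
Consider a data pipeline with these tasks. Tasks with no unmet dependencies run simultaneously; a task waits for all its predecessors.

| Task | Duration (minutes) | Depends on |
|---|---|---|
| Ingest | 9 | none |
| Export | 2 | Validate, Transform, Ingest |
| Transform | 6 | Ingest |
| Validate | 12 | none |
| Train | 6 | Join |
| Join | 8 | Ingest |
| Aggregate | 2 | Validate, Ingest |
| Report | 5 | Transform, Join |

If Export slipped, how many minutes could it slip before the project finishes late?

6

Critical path: Ingest→Join→Train = 9+8+6 = 23, so the finish is 23 minutes.
The longest chain containing Export totals 17 minutes.
Float = 23 − 17 = 6.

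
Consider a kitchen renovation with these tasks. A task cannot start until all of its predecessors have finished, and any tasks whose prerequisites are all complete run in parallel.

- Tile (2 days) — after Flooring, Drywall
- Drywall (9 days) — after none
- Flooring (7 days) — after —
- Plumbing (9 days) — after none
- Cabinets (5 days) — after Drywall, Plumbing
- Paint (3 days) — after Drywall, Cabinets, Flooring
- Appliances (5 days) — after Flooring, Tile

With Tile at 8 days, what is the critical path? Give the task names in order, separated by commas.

Drywall, Tile, Appliances

As given, the longest chain is Plumbing→Cabinets→Paint = 9+5+3 = 17, so the finish is 17 days.
Tile is off the critical path — its longest chain is 16 days, giving 1 of slack.
New critical path: Drywall→Tile→Appliances = 9+8+5 = 22 ⇒ 22 days.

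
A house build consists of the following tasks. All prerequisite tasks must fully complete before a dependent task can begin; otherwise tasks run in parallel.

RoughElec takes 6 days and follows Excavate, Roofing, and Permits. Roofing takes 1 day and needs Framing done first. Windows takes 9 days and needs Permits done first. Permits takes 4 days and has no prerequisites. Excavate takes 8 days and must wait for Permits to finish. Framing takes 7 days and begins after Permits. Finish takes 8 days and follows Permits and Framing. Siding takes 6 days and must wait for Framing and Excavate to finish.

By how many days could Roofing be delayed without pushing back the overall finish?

1

The longest chain is Permits→Framing→Finish = 4+7+8 = 19; overall finish 19 days.
Roofing finishes as early as 12 and must finish by 13.
Slack of Roofing = 12 − 11 = 1 day.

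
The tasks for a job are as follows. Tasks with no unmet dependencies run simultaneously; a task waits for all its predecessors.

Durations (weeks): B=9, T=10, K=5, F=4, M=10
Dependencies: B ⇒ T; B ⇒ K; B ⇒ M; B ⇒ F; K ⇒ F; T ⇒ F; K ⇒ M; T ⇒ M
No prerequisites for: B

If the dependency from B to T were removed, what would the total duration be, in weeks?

Original critical path: B→T→M = 9+10+10 = 29 ⇒ 29 weeks.
Without B→T, T's earliest start moves from 9 to 0.
The longest chain is now B→K→M = 9+5+10 = 24, so the plan takes 24 weeks.

24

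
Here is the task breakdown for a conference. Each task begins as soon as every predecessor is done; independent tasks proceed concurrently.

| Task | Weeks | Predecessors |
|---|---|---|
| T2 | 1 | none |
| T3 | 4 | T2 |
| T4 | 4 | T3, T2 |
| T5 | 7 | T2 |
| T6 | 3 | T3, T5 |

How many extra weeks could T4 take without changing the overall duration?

2

T2→T5→T6 = 1+7+3 = 11 sets the makespan at 11 weeks.
The longest chain containing T4 totals 9 weeks.
So T4 can slip 11 − 9 = 2 weeks.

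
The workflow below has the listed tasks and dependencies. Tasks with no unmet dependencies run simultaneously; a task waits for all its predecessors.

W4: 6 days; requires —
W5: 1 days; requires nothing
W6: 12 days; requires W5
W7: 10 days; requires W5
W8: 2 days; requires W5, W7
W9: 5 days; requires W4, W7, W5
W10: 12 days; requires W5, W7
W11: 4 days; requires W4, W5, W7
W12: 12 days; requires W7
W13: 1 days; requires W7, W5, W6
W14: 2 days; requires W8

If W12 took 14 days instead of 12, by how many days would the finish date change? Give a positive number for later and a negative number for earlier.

Critical path before the change: W5→W7→W12 = 1+10+12 = 23 giving 23 days.
W12 lies on that path, so at 14 days the path becomes 25 days.
That remains the longest chain; total 25 days.
Change in finish: 25 − 23 = +2 days.

2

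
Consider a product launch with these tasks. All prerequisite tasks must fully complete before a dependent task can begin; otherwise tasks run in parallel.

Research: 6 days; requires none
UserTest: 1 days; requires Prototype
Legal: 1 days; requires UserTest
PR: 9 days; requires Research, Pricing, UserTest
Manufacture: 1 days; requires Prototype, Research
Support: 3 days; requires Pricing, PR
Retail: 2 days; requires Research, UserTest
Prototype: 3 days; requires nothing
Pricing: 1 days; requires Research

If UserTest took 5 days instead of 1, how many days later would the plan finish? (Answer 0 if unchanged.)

1

Actual critical path: Research→Pricing→PR→Support = 6+1+9+3 = 19 ⇒ 19 days.
UserTest has 3 days of float (longest path through it is 16).
The binding chain switches to Prototype→UserTest→PR→Support = 3+5+9+3 = 20; finish 20 days.
Change in finish: 20 − 19 = +1 days.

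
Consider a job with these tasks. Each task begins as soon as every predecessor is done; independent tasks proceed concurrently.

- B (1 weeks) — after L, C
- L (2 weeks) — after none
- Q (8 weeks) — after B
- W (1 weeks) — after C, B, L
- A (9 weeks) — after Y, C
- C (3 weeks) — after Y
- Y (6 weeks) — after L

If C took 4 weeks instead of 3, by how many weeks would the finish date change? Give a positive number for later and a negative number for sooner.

1

As given, the longest chain is L→Y→C→B→Q = 2+6+3+1+8 = 20, so the finish is 20 weeks.
Since C is critical, the +1 change carries straight to that chain (now 21 weeks).
No other chain overtakes it, so the finish is 21 weeks.
Change in finish: 21 − 20 = +1 weeks.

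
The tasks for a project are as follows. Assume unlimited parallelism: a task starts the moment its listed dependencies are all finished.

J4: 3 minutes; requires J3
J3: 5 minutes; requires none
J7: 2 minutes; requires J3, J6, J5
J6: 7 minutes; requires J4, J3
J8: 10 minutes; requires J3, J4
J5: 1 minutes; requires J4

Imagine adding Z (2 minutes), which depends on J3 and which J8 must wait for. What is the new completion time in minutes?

18

Originally the project takes 18 minutes.
With Z inserted, J8 now waits for max(J3, J4, Z).
New critical path: J3→J4→J8 = 5+3+10 = 18 ⇒ 18 minutes.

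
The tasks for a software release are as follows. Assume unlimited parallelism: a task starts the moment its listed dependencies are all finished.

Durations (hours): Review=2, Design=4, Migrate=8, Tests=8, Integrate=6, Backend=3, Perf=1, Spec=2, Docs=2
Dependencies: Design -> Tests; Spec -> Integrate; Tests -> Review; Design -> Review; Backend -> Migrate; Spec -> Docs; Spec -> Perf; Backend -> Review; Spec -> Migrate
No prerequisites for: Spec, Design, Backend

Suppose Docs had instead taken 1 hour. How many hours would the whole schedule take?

14

Baseline: Design→Tests→Review = 4+8+2 = 14 → 14 hours.
Docs is off the critical path — its longest chain is 4 hours, giving 10 of slack.
No other chain overtakes it, so the finish is 14 hours.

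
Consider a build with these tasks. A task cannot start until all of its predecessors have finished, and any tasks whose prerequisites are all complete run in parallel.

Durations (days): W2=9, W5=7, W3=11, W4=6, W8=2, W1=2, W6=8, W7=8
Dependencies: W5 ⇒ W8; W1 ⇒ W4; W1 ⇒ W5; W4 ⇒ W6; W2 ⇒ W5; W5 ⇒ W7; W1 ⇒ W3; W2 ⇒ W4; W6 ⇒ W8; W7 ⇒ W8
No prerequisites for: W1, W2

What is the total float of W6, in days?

Critical path: W2→W5→W7→W8 = 9+7+8+2 = 26, so the finish is 26 days.
Longest path through W6: 25 days (earliest finish 23, latest finish 24).
So W6 can slip 24 − 23 = 1 day.

1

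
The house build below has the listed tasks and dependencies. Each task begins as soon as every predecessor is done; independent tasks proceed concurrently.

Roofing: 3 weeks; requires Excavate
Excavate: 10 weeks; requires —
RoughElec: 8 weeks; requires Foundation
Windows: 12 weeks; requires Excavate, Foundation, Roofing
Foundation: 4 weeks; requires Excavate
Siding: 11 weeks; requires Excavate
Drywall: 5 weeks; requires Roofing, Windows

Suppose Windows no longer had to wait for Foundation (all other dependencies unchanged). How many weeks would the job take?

30

Original critical path: Excavate→Foundation→Windows→Drywall = 10+4+12+5 = 31 ⇒ 31 weeks.
Without Foundation→Windows, Windows's earliest start moves from 14 to 13.
New critical path: Excavate→Roofing→Windows→Drywall = 10+3+12+5 = 30 ⇒ 30 weeks.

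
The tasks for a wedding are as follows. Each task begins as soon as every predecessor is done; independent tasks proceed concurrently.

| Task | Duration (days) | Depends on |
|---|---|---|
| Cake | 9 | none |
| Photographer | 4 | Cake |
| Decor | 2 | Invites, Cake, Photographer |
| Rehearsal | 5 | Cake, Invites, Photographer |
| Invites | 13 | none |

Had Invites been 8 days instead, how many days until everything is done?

18

Actual critical path: Invites→Rehearsal = 13+5 = 18 ⇒ 18 days.
Invites is on the critical path; changing it to 8 makes that path 13 days.
The binding chain switches to Cake→Photographer→Rehearsal = 9+4+5 = 18; finish 18 days.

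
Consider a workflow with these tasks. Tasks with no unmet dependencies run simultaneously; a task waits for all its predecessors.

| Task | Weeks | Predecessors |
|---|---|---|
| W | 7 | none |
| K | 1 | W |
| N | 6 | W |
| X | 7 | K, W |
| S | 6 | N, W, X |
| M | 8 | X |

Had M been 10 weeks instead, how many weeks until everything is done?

Critical path before the change: W→K→X→M = 7+1+7+8 = 23 giving 23 weeks.
M lies on that path, so at 10 weeks the path becomes 25 weeks.
No other chain overtakes it, so the finish is 25 weeks.

25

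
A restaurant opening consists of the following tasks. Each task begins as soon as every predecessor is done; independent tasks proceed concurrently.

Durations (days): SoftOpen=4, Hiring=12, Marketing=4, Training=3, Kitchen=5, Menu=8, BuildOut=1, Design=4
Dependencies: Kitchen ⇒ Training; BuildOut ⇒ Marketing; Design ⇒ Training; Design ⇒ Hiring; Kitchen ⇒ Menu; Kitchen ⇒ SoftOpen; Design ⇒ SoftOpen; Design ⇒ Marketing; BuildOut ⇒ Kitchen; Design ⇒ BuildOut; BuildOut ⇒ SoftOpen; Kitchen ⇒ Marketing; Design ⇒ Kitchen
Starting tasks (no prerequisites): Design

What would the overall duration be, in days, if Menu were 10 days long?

20

Baseline: Design→BuildOut→Kitchen→Menu = 4+1+5+8 = 18 → 18 days.
Menu lies on that path, so at 10 days the path becomes 20 days.
That remains the longest chain; total 20 days.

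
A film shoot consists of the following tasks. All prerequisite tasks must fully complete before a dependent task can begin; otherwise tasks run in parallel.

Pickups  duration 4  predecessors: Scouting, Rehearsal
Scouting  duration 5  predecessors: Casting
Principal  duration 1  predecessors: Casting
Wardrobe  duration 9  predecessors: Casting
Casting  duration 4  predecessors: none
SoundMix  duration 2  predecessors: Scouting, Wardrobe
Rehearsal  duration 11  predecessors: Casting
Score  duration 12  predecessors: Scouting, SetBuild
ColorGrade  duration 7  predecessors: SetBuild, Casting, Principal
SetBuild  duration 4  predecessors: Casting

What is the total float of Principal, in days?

The longest chain is Casting→Scouting→Score = 4+5+12 = 21; overall finish 21 days.
Principal finishes as early as 5 and must finish by 14.
Float = 21 − 12 = 9.

9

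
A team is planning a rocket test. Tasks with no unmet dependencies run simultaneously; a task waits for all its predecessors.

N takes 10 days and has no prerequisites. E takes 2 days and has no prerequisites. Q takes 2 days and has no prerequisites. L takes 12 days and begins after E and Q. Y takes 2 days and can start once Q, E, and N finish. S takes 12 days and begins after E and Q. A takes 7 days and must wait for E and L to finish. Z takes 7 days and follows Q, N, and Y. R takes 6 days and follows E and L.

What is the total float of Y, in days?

2

E→L→A = 2+12+7 = 21 sets the makespan at 21 days.
The longest chain containing Y totals 19 days.
Slack of Y = 12 − 10 = 2 days.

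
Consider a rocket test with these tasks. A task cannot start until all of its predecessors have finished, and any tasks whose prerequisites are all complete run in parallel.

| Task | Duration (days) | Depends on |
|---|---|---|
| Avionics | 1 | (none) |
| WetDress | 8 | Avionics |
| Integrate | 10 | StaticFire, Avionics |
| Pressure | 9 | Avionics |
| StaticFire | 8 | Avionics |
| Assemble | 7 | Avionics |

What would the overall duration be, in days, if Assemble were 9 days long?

19

The binding path is Avionics→StaticFire→Integrate = 1+8+10 = 19; finish at 19 days.
The longest path through Assemble is only 8 days, so Assemble has float 11.
That remains the longest chain; total 19 days.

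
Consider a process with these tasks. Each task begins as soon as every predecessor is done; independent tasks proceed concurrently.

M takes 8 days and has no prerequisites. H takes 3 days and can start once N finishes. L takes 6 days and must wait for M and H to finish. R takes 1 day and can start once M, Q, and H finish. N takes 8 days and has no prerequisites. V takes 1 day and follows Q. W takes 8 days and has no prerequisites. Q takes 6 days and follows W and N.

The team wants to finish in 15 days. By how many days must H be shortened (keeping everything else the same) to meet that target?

Current finish: 17 days; target: 15.
H is on every critical path, so each day cut from H cuts the finish by one (this holds down to a finish of 15).
Need 17 − 15 = 2 days off H → H becomes 1 day, finish becomes 15.

2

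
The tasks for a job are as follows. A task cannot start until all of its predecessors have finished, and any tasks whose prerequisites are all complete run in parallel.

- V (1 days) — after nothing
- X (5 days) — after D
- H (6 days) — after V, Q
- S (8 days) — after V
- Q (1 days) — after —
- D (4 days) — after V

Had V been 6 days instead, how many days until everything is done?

15

Critical path before the change: V→D→X = 1+4+5 = 10 giving 10 days.
V is on the critical path; changing it to 6 makes that path 15 days.
That remains the longest chain; total 15 days.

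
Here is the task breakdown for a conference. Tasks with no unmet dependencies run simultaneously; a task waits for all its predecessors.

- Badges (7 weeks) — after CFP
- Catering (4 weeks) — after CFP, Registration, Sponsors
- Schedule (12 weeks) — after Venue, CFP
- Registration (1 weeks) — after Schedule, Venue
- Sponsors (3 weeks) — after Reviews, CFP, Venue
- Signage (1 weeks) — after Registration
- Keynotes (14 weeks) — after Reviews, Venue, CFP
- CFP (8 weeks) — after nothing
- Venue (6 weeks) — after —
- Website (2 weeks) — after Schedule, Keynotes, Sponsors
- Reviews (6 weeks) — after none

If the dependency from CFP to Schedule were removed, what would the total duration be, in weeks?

With the dependency in place, CFP→Schedule→Registration→Catering = 8+12+1+4 = 25 sets the finish at 25 weeks.
Without CFP→Schedule, Schedule's earliest start moves from 8 to 6.
After: CFP→Keynotes→Website = 8+14+2 = 24 → 24 weeks.

24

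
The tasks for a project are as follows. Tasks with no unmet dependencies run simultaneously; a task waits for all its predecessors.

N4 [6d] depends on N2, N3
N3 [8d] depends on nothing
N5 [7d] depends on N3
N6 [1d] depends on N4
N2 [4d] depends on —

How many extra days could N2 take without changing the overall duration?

Critical path: N3→N4→N6 = 8+6+1 = 15, so the finish is 15 days.
The longest chain containing N2 totals 11 days.
Slack of N2 = 4 − 0 = 4 days.

4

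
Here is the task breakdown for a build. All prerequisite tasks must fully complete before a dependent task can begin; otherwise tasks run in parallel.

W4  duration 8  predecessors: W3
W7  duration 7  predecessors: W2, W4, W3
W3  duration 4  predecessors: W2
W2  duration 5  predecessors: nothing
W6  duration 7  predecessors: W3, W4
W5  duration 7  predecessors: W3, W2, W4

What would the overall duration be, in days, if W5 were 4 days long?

24

As given, the longest chain is W2→W3→W4→W5 = 5+4+8+7 = 24, so the finish is 24 days.
W5 lies on that path, so at 4 days the path becomes 21 days.
Now W2→W3→W4→W6 = 5+4+8+7 = 24 is longest, so the finish becomes 24 days.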